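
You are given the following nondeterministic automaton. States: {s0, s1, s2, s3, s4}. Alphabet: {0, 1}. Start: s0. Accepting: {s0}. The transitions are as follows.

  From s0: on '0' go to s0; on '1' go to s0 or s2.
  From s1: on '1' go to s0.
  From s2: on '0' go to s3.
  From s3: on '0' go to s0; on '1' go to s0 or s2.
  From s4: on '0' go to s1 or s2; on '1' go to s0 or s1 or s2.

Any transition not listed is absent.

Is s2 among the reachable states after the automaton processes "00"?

No

Start in {s0}.
Read '0': s0→{s0}; now {s0}.
Read '0': s0→{s0}; now {s0}.
State s2 is not in {s0}.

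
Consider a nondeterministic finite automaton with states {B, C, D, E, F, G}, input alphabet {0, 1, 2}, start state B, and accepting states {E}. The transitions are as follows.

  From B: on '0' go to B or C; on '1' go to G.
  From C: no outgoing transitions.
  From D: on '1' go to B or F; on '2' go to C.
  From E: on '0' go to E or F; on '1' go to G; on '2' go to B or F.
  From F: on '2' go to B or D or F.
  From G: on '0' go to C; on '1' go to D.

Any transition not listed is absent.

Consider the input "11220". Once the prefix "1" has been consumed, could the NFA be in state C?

No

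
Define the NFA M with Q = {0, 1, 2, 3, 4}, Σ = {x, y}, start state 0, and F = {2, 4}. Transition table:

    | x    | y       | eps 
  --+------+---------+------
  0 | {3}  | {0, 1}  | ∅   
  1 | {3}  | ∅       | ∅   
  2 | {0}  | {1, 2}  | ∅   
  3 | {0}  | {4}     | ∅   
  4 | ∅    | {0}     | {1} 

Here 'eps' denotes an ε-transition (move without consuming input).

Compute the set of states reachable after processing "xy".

{1, 4}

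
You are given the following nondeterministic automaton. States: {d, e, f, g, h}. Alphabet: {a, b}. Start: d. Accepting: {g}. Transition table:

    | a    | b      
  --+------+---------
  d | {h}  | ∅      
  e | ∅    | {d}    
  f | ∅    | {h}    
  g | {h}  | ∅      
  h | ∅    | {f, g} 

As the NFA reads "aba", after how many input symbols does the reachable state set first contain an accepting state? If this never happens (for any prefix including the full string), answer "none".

2

Start in {d}.
Read 'a': d→{h}; now {h}.
Read 'b': h→{f, g}; now {f, g}.
None of the earlier sets intersect F, but {f, g} does.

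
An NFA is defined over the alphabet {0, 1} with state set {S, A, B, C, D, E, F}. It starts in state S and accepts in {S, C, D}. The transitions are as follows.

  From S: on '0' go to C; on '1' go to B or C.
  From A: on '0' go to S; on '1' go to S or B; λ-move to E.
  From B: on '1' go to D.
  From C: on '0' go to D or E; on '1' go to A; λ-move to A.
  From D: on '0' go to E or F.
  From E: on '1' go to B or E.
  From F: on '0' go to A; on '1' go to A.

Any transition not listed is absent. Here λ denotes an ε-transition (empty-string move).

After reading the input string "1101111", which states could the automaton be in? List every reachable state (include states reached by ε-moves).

Start in {S}.
Read '1': S→{B, C}; union {B, C}; ε-closure = {A, B, C, E}.
Read '1': A→{S, B}, B→{D}, C→{A}, E→{B, E}; now {S, A, B, D, E}.
Read '0': S→{C}, A→{S}, B→∅, D→{E, F}, E→∅; union {S, C, E, F}; ε-closure = {S, A, C, E, F}.
Read '1': S→{B, C}, A→{S, B}, C→{A}, E→{B, E}, F→{A}; now {S, A, B, C, E}.
Read '1': S→{B, C}, A→{S, B}, B→{D}, C→{A}, E→{B, E}; now {S, A, B, C, D, E}.
Read '1': S→{B, C}, A→{S, B}, B→{D}, C→{A}, D→∅, E→{B, E}; now {S, A, B, C, D, E}.
Read '1': S→{B, C}, A→{S, B}, B→{D}, C→{A}, D→∅, E→{B, E}; now {S, A, B, C, D, E}.

{S, A, B, C, D, E}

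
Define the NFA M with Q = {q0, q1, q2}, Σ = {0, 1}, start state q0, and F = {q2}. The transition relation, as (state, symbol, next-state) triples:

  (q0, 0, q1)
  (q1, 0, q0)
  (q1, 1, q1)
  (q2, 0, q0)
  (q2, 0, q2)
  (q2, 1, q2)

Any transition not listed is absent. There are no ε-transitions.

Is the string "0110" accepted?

Start in {q0}.
Read '0': q0→{q1}; now {q1}.
Read '1': q1→{q1}; now {q1}.
Read '1': q1→{q1}; now {q1}.
Read '0': q1→{q0}; now {q0}.
The final set {q0} contains no accepting state.

No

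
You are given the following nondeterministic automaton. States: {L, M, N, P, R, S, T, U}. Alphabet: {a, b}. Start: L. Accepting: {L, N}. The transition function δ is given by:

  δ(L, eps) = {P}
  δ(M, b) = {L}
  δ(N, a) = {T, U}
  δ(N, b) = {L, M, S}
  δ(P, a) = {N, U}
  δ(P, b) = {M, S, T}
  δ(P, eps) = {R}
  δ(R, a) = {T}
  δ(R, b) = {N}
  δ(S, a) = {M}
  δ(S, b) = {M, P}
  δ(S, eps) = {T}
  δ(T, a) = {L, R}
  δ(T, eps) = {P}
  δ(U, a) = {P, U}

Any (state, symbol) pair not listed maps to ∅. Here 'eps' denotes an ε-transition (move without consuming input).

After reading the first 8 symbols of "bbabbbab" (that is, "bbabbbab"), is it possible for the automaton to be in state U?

Start: ε-closure({L}) = {L, P, R}.
Read 'b': L→∅, P→{M, S, T}, R→{N}; union {M, N, S, T}; ε-closure = {M, N, P, R, S, T}.
Read 'b': M→{L}, N→{L, M, S}, P→{M, S, T}, R→{N}, S→{M, P}, T→∅; union {L, M, N, P, S, T}; ε-closure = {L, M, N, P, R, S, T}.
Read 'a': L→∅, M→∅, N→{T, U}, P→{N, U}, R→{T}, S→{M}, T→{L, R}; union {L, M, N, R, T, U}; ε-closure = {L, M, N, P, R, T, U}.
Read 'b': L→∅, M→{L}, N→{L, M, S}, P→{M, S, T}, R→{N}, T→∅, U→∅; union {L, M, N, S, T}; ε-closure = {L, M, N, P, R, S, T}.
Read 'b': L→∅, M→{L}, N→{L, M, S}, P→{M, S, T}, R→{N}, S→{M, P}, T→∅; union {L, M, N, P, S, T}; ε-closure = {L, M, N, P, R, S, T}.
Read 'b': L→∅, M→{L}, N→{L, M, S}, P→{M, S, T}, R→{N}, S→{M, P}, T→∅; union {L, M, N, P, S, T}; ε-closure = {L, M, N, P, R, S, T}.
Read 'a': L→∅, M→∅, N→{T, U}, P→{N, U}, R→{T}, S→{M}, T→{L, R}; union {L, M, N, R, T, U}; ε-closure = {L, M, N, P, R, T, U}.
Read 'b': L→∅, M→{L}, N→{L, M, S}, P→{M, S, T}, R→{N}, T→∅, U→∅; union {L, M, N, S, T}; ε-closure = {L, M, N, P, R, S, T}.
State U is not in {L, M, N, P, R, S, T}.

No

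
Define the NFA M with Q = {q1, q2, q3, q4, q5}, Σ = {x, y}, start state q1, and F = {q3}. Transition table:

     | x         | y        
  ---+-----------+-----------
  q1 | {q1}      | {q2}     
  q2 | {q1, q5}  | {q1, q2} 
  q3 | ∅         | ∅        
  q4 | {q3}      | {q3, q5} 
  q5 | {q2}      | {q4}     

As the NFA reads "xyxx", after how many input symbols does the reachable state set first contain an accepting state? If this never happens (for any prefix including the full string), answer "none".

none

Start in {q1}.
Read 'x': q1→{q1}; now {q1}.
Read 'y': q1→{q2}; now {q2}.
Read 'x': q2→{q1, q5}; now {q1, q5}.
Read 'x': q1→{q1}, q5→{q2}; now {q1, q2}.
No reachable set along the way intersects F.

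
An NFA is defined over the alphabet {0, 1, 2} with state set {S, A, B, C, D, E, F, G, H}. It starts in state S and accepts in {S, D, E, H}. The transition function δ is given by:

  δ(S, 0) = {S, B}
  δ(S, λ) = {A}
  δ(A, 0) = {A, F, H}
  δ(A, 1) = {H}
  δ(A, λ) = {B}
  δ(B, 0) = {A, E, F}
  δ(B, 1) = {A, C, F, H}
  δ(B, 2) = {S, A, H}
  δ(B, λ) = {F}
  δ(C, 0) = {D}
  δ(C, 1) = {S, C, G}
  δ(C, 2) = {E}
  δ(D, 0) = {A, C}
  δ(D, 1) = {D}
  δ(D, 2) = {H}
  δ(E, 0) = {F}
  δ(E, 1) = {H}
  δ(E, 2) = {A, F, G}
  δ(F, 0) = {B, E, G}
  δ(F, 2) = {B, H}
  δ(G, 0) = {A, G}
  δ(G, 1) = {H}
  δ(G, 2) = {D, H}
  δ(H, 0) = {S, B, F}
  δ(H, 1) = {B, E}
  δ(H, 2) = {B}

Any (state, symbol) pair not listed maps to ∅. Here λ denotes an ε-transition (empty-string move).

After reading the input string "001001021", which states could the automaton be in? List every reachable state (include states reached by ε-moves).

{A, B, C, D, E, F, H}

Start: ε-closure({S}) = {S, A, B, F}.
Read '0': S→{S, B}, A→{A, F, H}, B→{A, E, F}, F→{B, E, G}; now {S, A, B, E, F, G, H}.
Read '0': S→{S, B}, A→{A, F, H}, B→{A, E, F}, E→{F}, F→{B, E, G}, G→{A, G}, H→{S, B, F}; now {S, A, B, E, F, G, H}.
Read '1': S→∅, A→{H}, B→{A, C, F, H}, E→{H}, F→∅, G→{H}, H→{B, E}; now {A, B, C, E, F, H}.
Read '0': A→{A, F, H}, B→{A, E, F}, C→{D}, E→{F}, F→{B, E, G}, H→{S, B, F}; now {S, A, B, D, E, F, G, H}.
Read '0': S→{S, B}, A→{A, F, H}, B→{A, E, F}, D→{A, C}, E→{F}, F→{B, E, G}, G→{A, G}, H→{S, B, F}; now {S, A, B, C, E, F, G, H}.
Read '1': S→∅, A→{H}, B→{A, C, F, H}, C→{S, C, G}, E→{H}, F→∅, G→{H}, H→{B, E}; now {S, A, B, C, E, F, G, H}.
Read '0': S→{S, B}, A→{A, F, H}, B→{A, E, F}, C→{D}, E→{F}, F→{B, E, G}, G→{A, G}, H→{S, B, F}; now {S, A, B, D, E, F, G, H}.
Read '2': S→∅, A→∅, B→{S, A, H}, D→{H}, E→{A, F, G}, F→{B, H}, G→{D, H}, H→{B}; now {S, A, B, D, F, G, H}.
Read '1': S→∅, A→{H}, B→{A, C, F, H}, D→{D}, F→∅, G→{H}, H→{B, E}; now {A, B, C, D, E, F, H}.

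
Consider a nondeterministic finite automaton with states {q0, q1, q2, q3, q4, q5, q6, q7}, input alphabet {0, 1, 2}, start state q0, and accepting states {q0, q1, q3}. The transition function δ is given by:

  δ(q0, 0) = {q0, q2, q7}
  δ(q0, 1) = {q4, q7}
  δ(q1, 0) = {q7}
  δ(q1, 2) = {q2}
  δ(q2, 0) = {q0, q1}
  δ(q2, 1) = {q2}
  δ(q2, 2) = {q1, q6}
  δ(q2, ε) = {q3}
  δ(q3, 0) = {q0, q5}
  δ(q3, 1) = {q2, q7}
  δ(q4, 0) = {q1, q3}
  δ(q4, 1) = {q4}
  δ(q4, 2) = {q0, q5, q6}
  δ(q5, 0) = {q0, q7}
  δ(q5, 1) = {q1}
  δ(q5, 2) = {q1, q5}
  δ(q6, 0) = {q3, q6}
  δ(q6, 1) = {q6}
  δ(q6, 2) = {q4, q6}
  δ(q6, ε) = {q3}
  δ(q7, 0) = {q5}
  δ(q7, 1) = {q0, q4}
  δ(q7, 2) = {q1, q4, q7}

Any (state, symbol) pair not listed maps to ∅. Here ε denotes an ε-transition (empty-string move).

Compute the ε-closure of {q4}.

{q4}

Begin with {q4}.
No ε-moves leave this set, so the closure equals the set itself.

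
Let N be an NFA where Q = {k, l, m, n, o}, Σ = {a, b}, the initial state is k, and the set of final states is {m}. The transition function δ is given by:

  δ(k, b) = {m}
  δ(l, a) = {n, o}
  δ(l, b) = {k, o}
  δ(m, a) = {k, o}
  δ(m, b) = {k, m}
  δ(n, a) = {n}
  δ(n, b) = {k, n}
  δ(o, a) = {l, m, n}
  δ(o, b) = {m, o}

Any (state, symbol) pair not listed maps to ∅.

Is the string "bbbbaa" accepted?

Yes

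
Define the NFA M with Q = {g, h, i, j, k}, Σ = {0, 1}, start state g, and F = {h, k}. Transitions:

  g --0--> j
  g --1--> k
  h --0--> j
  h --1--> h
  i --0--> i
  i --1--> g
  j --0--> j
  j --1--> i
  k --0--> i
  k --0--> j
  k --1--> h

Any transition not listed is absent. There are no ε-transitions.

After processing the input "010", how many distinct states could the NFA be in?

Start in {g}.
Read '0': {g} → {j}.
Read '1': {j} → {i}.
Read '0': {i} → {i}.
That set has 1 state.

1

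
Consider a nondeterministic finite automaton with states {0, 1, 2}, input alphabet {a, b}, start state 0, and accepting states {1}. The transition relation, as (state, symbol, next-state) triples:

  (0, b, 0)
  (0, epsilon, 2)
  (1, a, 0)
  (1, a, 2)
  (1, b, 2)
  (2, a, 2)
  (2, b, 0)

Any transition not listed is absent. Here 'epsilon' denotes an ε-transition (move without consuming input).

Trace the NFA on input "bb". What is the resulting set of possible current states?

Start: ε-closure({0}) = {0, 2}.
Read 'b': {0, 2} → {0, 2}.
Read 'b': {0, 2} → {0, 2}.

{0, 2}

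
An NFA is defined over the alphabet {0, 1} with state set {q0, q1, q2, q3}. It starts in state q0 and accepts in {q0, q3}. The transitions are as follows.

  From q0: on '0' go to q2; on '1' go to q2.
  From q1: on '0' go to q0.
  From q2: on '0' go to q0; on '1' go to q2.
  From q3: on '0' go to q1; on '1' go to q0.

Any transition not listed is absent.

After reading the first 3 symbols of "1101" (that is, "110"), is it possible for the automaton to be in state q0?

Yes

Start in {q0}.
Read '1': q0→{q2}; now {q2}.
Read '1': q2→{q2}; now {q2}.
Read '0': q2→{q0}; now {q0}.
State q0 is in {q0}.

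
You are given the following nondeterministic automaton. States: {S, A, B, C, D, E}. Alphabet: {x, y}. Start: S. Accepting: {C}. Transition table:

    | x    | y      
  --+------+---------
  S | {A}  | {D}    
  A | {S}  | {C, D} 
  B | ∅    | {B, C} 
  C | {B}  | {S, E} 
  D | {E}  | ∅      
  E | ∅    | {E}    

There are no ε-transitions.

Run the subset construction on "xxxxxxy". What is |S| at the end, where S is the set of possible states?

1

Start in {S}.
Read 'x': S→{A}; now {A}.
Read 'x': A→{S}; now {S}.
Read 'x': S→{A}; now {A}.
Read 'x': A→{S}; now {S}.
Read 'x': S→{A}; now {A}.
Read 'x': A→{S}; now {S}.
Read 'y': S→{D}; now {D}.
That set has 1 state.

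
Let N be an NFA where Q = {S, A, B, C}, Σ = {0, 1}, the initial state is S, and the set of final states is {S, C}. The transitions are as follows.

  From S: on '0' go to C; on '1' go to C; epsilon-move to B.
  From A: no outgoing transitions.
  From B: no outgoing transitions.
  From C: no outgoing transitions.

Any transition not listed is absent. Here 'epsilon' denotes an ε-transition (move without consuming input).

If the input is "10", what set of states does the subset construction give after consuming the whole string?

∅

Start: ε-closure({S}) = {S, B}.
Read '1': S→{C}, B→∅; now {C}.
Read '0': C→∅; now ∅.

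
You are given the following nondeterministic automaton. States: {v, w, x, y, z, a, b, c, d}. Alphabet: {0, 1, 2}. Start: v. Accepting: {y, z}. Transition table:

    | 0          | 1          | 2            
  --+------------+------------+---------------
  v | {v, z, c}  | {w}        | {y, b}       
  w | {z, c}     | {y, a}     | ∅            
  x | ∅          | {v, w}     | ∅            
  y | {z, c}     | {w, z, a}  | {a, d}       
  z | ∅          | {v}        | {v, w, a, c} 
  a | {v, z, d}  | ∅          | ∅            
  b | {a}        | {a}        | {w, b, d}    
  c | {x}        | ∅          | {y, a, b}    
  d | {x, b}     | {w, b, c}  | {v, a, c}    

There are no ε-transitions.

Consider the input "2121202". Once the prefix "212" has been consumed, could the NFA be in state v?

Start in {v}.
Read '2': v→{y, b}; now {y, b}.
Read '1': y→{w, z, a}, b→{a}; now {w, z, a}.
Read '2': w→∅, z→{v, w, a, c}, a→∅; now {v, w, a, c}.
State v is in {v, w, a, c}.

Yes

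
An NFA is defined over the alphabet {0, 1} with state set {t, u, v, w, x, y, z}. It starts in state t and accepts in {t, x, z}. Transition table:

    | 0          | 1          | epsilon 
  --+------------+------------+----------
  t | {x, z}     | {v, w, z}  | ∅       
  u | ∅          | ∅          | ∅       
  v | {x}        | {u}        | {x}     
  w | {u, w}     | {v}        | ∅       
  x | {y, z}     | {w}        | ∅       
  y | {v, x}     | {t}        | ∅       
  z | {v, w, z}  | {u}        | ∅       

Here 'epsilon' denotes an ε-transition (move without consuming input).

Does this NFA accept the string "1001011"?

Yes

Start in {t}.
Read '1': {t} → {v, w, x, z}.
Read '0': {v, w, x, z} → {u, v, w, x, y, z}.
Read '0': {u, v, w, x, y, z} → {u, v, w, x, y, z}.
Read '1': {u, v, w, x, y, z} → {t, u, v, w, x}.
Read '0': {t, u, v, w, x} → {u, w, x, y, z}.
Read '1': {u, w, x, y, z} → {t, u, v, w, x}.
Read '1': {t, u, v, w, x} → {u, v, w, x, z}.
The final set {u, v, w, x, z} contains the accepting states x, z.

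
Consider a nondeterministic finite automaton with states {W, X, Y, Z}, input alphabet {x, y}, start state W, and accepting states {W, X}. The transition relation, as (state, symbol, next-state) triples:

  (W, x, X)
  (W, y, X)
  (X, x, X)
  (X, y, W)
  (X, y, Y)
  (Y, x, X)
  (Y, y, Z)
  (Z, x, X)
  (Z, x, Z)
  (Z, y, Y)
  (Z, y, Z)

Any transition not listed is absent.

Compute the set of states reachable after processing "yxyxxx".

{X}

Start in {W}.
Read 'y': {W} → {X}.
Read 'x': {X} → {X}.
Read 'y': {X} → {W, Y}.
Read 'x': {W, Y} → {X}.
Read 'x': {X} → {X}.
Read 'x': {X} → {X}.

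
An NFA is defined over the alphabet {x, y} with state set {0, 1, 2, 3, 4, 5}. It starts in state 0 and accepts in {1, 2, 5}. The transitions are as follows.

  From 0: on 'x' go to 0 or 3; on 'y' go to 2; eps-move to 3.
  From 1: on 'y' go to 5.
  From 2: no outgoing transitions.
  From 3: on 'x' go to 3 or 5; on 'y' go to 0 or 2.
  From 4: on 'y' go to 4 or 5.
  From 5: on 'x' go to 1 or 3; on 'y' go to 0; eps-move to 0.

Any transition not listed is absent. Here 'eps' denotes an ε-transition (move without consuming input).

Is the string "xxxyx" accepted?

Start: ε-closure({0}) = {0, 3}.
Read 'x': {0, 3} → {0, 3, 5}.
Read 'x': {0, 3, 5} → {0, 1, 3, 5}.
Read 'x': {0, 1, 3, 5} → {0, 1, 3, 5}.
Read 'y': {0, 1, 3, 5} → {0, 2, 3, 5}.
Read 'x': {0, 2, 3, 5} → {0, 1, 3, 5}.
The final set {0, 1, 3, 5} contains the accepting states 1, 5.

Yes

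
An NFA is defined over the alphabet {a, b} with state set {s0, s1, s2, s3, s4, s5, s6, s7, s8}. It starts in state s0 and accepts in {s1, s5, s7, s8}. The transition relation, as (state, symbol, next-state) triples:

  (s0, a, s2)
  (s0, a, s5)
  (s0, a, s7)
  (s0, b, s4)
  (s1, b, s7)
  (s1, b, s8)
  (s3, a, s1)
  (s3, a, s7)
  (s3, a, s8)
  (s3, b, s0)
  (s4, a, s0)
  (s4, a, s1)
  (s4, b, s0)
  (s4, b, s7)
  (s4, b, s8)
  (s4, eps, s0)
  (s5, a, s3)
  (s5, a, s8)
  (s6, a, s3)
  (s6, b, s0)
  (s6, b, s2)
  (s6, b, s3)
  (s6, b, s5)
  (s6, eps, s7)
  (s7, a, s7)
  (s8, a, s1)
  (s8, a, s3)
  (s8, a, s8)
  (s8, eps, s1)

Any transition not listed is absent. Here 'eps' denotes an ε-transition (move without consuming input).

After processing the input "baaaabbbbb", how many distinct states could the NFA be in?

Start in {s0}.
Read 'b': s0→{s4}; union {s4}; ε-closure = {s0, s4}.
Read 'a': s0→{s2, s5, s7}, s4→{s0, s1}; now {s0, s1, s2, s5, s7}.
Read 'a': s0→{s2, s5, s7}, s1→∅, s2→∅, s5→{s3, s8}, s7→{s7}; union {s2, s3, s5, s7, s8}; ε-closure = {s1, s2, s3, s5, s7, s8}.
Read 'a': s1→∅, s2→∅, s3→{s1, s7, s8}, s5→{s3, s8}, s7→{s7}, s8→{s1, s3, s8}; now {s1, s3, s7, s8}.
Read 'a': s1→∅, s3→{s1, s7, s8}, s7→{s7}, s8→{s1, s3, s8}; now {s1, s3, s7, s8}.
Read 'b': s1→{s7, s8}, s3→{s0}, s7→∅, s8→∅; union {s0, s7, s8}; ε-closure = {s0, s1, s7, s8}.
Read 'b': s0→{s4}, s1→{s7, s8}, s7→∅, s8→∅; union {s4, s7, s8}; ε-closure = {s0, s1, s4, s7, s8}.
Read 'b': s0→{s4}, s1→{s7, s8}, s4→{s0, s7, s8}, s7→∅, s8→∅; union {s0, s4, s7, s8}; ε-closure = {s0, s1, s4, s7, s8}.
Read 'b': s0→{s4}, s1→{s7, s8}, s4→{s0, s7, s8}, s7→∅, s8→∅; union {s0, s4, s7, s8}; ε-closure = {s0, s1, s4, s7, s8}.
Read 'b': s0→{s4}, s1→{s7, s8}, s4→{s0, s7, s8}, s7→∅, s8→∅; union {s0, s4, s7, s8}; ε-closure = {s0, s1, s4, s7, s8}.
That set has 5 states.

5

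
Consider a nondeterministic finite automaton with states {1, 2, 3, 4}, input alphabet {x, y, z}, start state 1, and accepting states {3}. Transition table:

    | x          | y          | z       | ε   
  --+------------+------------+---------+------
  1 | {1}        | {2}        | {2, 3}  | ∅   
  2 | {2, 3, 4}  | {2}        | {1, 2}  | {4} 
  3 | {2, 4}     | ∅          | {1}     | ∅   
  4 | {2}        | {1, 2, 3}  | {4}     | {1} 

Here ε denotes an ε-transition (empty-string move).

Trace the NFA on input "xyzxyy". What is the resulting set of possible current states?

{1, 2, 3, 4}

Start in {1}.
Read 'x': 1→{1}; now {1}.
Read 'y': 1→{2}; union {2}; ε-closure = {1, 2, 4}.
Read 'z': 1→{2, 3}, 2→{1, 2}, 4→{4}; now {1, 2, 3, 4}.
Read 'x': 1→{1}, 2→{2, 3, 4}, 3→{2, 4}, 4→{2}; now {1, 2, 3, 4}.
Read 'y': 1→{2}, 2→{2}, 3→∅, 4→{1, 2, 3}; union {1, 2, 3}; ε-closure = {1, 2, 3, 4}.
Read 'y': 1→{2}, 2→{2}, 3→∅, 4→{1, 2, 3}; union {1, 2, 3}; ε-closure = {1, 2, 3, 4}.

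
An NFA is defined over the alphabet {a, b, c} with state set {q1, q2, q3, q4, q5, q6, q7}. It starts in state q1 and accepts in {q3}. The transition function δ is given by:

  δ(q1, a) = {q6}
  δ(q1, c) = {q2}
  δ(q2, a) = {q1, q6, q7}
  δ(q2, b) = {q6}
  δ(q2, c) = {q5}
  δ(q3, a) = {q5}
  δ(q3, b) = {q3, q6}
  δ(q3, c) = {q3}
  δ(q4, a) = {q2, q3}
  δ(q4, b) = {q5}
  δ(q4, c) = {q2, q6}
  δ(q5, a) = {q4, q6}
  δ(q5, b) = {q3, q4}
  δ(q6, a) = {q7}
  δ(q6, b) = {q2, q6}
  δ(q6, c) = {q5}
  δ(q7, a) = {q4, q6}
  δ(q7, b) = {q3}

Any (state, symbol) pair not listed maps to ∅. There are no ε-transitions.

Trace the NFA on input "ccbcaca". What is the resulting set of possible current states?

Start in {q1}.
Read 'c': q1→{q2}; now {q2}.
Read 'c': q2→{q5}; now {q5}.
Read 'b': q5→{q3, q4}; now {q3, q4}.
Read 'c': q3→{q3}, q4→{q2, q6}; now {q2, q3, q6}.
Read 'a': q2→{q1, q6, q7}, q3→{q5}, q6→{q7}; now {q1, q5, q6, q7}.
Read 'c': q1→{q2}, q5→∅, q6→{q5}, q7→∅; now {q2, q5}.
Read 'a': q2→{q1, q6, q7}, q5→{q4, q6}; now {q1, q4, q6, q7}.

{q1, q4, q6, q7}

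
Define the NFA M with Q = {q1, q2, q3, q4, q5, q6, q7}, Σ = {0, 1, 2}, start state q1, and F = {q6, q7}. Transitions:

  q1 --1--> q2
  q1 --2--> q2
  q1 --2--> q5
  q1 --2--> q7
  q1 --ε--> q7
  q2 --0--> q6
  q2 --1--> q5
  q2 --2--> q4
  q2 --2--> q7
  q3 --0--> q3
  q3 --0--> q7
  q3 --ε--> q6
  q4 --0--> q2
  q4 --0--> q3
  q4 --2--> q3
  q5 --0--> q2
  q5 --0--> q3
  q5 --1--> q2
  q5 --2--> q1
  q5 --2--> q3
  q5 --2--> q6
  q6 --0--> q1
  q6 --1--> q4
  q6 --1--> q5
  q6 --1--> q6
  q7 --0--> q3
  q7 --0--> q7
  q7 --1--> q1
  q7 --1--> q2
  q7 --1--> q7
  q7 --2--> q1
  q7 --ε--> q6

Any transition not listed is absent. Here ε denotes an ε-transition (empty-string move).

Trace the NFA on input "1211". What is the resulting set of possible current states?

Start: ε-closure({q1}) = {q1, q6, q7}.
Read '1': {q1, q6, q7} → {q1, q2, q4, q5, q6, q7}.
Read '2': {q1, q2, q4, q5, q6, q7} → {q1, q2, q3, q4, q5, q6, q7}.
Read '1': {q1, q2, q3, q4, q5, q6, q7} → {q1, q2, q4, q5, q6, q7}.
Read '1': {q1, q2, q4, q5, q6, q7} → {q1, q2, q4, q5, q6, q7}.

{q1, q2, q4, q5, q6, q7}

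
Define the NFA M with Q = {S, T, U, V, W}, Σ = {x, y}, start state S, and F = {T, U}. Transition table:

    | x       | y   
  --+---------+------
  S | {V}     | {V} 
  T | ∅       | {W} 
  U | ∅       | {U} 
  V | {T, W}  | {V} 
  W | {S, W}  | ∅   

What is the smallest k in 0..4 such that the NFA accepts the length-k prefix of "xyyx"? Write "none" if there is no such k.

4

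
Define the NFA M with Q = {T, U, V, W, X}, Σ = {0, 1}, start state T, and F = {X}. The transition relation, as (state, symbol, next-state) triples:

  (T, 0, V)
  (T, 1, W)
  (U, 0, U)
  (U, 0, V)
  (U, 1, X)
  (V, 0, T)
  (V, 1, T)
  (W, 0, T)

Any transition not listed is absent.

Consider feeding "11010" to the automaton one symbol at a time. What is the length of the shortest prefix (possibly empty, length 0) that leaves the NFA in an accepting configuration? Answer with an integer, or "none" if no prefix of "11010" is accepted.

none

Start in {T}.
Read '1': {T} → {W}.
Read '1': {W} → ∅.
The set is empty and remains empty for the remaining 3 symbols.
No reachable set along the way intersects F.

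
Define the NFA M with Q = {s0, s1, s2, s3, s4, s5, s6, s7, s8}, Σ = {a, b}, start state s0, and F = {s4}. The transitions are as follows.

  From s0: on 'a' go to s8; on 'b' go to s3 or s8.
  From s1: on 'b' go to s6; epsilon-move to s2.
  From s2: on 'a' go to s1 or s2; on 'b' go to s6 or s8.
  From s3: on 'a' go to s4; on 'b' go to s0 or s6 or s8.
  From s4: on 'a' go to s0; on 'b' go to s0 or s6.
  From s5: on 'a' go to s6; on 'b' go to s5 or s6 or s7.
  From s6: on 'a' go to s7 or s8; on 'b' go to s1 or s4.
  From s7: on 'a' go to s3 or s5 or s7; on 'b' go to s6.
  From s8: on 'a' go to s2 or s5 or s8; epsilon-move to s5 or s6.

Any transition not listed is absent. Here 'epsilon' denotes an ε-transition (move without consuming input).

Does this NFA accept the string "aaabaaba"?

No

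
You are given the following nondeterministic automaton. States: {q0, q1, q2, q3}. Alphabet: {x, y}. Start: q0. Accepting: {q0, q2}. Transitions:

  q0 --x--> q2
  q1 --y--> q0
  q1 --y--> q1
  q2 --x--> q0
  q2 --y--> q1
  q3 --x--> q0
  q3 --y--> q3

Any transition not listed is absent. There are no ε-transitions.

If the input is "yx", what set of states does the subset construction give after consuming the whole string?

Start in {q0}.
Read 'y': {q0} → ∅.
The set is empty and remains empty for the remaining 1 symbol.

∅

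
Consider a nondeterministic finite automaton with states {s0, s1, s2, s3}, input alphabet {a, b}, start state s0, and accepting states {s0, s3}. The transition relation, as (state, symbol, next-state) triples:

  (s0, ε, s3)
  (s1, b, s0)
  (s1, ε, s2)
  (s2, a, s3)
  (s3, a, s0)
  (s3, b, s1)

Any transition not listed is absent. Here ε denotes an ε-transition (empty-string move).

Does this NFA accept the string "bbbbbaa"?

Start: ε-closure({s0}) = {s0, s3}.
Read 'b': {s0, s3} → {s1, s2}.
Read 'b': {s1, s2} → {s0, s3}.
Read 'b': {s0, s3} → {s1, s2}.
Read 'b': {s1, s2} → {s0, s3}.
Read 'b': {s0, s3} → {s1, s2}.
Read 'a': {s1, s2} → {s3}.
Read 'a': {s3} → {s0, s3}.
The final set {s0, s3} contains the accepting states s0, s3.

Yes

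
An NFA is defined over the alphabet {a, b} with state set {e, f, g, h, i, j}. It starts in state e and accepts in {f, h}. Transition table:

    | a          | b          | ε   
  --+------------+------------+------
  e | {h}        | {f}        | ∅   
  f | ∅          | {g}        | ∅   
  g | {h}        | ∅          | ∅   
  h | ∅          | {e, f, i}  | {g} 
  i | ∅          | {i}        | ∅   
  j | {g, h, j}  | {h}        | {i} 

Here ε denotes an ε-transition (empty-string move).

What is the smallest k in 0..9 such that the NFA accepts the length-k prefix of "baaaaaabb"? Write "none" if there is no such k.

Start in {e}.
Read 'b': {e} → {f}.
None of the earlier sets intersect F, but {f} does.

1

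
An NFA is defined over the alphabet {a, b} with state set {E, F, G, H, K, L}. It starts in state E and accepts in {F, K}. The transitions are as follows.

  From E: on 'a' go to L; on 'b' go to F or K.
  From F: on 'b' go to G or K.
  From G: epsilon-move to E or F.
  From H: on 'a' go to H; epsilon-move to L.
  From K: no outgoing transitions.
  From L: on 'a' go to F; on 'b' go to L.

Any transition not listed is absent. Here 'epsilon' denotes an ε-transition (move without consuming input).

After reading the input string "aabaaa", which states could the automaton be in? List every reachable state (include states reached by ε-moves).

∅

Start in {E}.
Read 'a': E→{L}; now {L}.
Read 'a': L→{F}; now {F}.
Read 'b': F→{G, K}; union {G, K}; ε-closure = {E, F, G, K}.
Read 'a': E→{L}, F→∅, G→∅, K→∅; now {L}.
Read 'a': L→{F}; now {F}.
Read 'a': F→∅; now ∅.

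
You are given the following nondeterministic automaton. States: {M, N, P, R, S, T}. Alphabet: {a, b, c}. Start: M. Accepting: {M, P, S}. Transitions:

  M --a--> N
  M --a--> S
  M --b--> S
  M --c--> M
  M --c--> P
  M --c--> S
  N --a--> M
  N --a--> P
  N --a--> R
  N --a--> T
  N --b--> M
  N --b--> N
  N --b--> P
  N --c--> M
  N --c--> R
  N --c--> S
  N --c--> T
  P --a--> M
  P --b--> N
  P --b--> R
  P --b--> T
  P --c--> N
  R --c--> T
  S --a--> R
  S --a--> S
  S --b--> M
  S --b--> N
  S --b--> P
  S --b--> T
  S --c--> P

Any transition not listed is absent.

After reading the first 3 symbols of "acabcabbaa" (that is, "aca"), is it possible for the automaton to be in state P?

No

Start in {M}.
Read 'a': M→{N, S}; now {N, S}.
Read 'c': N→{M, R, S, T}, S→{P}; now {M, P, R, S, T}.
Read 'a': M→{N, S}, P→{M}, R→∅, S→{R, S}, T→∅; now {M, N, R, S}.
State P is not in {M, N, R, S}.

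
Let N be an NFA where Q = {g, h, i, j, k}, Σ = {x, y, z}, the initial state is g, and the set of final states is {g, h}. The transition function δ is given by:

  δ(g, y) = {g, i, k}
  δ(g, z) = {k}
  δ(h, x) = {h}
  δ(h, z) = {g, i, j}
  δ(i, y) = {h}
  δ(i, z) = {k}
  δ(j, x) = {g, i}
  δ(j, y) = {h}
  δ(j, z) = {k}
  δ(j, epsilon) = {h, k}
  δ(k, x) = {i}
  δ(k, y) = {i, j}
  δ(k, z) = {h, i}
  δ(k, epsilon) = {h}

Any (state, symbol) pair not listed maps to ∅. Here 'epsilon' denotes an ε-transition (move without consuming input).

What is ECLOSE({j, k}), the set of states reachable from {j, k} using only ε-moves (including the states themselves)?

Begin with {j, k}.
ε-move k → h; add h.

{h, j, k}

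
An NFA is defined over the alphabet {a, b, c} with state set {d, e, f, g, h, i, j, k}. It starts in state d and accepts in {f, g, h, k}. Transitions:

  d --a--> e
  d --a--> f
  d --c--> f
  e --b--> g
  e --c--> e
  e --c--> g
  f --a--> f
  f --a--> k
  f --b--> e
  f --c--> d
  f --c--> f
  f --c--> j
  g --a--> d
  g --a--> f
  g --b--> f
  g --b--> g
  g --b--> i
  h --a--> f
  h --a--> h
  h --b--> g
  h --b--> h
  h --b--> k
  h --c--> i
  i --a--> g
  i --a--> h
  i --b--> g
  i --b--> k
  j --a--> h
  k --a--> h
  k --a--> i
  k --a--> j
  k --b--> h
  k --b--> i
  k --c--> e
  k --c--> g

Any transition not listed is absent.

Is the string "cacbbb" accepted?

Yes

Start in {d}.
Read 'c': d→{f}; now {f}.
Read 'a': f→{f, k}; now {f, k}.
Read 'c': f→{d, f, j}, k→{e, g}; now {d, e, f, g, j}.
Read 'b': d→∅, e→{g}, f→{e}, g→{f, g, i}, j→∅; now {e, f, g, i}.
Read 'b': e→{g}, f→{e}, g→{f, g, i}, i→{g, k}; now {e, f, g, i, k}.
Read 'b': e→{g}, f→{e}, g→{f, g, i}, i→{g, k}, k→{h, i}; now {e, f, g, h, i, k}.
The final set {e, f, g, h, i, k} contains the accepting states f, g, h, k.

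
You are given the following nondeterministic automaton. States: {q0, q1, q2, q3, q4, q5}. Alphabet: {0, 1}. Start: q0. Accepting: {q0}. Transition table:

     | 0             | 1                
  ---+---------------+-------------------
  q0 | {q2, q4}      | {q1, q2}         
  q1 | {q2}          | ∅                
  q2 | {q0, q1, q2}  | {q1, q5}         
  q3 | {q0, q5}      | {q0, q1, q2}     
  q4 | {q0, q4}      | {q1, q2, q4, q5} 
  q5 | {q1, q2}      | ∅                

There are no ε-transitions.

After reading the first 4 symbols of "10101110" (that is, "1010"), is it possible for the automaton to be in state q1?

Yes

Start in {q0}.
Read '1': {q0} → {q1, q2}.
Read '0': {q1, q2} → {q0, q1, q2}.
Read '1': {q0, q1, q2} → {q1, q2, q5}.
Read '0': {q1, q2, q5} → {q0, q1, q2}.
State q1 is in {q0, q1, q2}.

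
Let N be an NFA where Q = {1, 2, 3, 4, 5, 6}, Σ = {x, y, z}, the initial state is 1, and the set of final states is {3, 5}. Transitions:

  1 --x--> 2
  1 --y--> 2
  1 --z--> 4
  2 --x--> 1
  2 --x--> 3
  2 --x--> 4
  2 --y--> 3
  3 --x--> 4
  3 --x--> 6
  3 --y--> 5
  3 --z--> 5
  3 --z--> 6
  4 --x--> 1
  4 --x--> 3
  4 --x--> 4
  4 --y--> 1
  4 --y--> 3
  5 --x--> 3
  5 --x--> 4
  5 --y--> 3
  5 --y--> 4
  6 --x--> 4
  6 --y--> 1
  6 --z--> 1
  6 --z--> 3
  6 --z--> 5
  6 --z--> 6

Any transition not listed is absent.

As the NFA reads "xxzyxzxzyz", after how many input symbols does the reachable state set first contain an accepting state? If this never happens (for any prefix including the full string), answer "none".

2

Start in {1}.
Read 'x': 1→{2}; now {2}.
Read 'x': 2→{1, 3, 4}; now {1, 3, 4}.
None of the earlier sets intersect F, but {1, 3, 4} does.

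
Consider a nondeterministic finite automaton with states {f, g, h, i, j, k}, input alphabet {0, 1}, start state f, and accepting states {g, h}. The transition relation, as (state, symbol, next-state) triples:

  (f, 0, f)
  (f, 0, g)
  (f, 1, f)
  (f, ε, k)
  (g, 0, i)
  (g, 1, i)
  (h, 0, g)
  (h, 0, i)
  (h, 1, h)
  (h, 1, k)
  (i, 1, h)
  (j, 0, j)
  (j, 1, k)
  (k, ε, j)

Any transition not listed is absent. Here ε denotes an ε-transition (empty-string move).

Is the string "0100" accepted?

Start: ε-closure({f}) = {f, j, k}.
Read '0': {f, j, k} → {f, g, j, k}.
Read '1': {f, g, j, k} → {f, i, j, k}.
Read '0': {f, i, j, k} → {f, g, j, k}.
Read '0': {f, g, j, k} → {f, g, i, j, k}.
The final set {f, g, i, j, k} contains the accepting state g.

Yes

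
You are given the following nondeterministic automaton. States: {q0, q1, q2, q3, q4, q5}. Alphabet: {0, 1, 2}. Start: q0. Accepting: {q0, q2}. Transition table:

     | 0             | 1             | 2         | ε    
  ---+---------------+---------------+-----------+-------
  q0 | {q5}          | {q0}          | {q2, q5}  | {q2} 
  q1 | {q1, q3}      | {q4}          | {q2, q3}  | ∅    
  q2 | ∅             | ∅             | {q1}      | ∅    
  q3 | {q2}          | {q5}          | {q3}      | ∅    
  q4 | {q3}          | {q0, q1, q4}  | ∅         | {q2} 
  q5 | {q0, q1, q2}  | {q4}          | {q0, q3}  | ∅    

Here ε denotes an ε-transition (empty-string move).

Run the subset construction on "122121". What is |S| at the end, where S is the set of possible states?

4

Start: ε-closure({q0}) = {q0, q2}.
Read '1': q0→{q0}, q2→∅; union {q0}; ε-closure = {q0, q2}.
Read '2': q0→{q2, q5}, q2→{q1}; now {q1, q2, q5}.
Read '2': q1→{q2, q3}, q2→{q1}, q5→{q0, q3}; now {q0, q1, q2, q3}.
Read '1': q0→{q0}, q1→{q4}, q2→∅, q3→{q5}; union {q0, q4, q5}; ε-closure = {q0, q2, q4, q5}.
Read '2': q0→{q2, q5}, q2→{q1}, q4→∅, q5→{q0, q3}; now {q0, q1, q2, q3, q5}.
Read '1': q0→{q0}, q1→{q4}, q2→∅, q3→{q5}, q5→{q4}; union {q0, q4, q5}; ε-closure = {q0, q2, q4, q5}.
That set has 4 states.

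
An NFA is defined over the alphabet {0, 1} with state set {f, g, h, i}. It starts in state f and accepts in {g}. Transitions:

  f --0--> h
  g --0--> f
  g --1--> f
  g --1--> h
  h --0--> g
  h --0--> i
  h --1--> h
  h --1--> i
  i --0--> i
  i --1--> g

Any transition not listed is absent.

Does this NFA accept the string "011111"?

Yes

Start in {f}.
Read '0': f→{h}; now {h}.
Read '1': h→{h, i}; now {h, i}.
Read '1': h→{h, i}, i→{g}; now {g, h, i}.
Read '1': g→{f, h}, h→{h, i}, i→{g}; now {f, g, h, i}.
Read '1': f→∅, g→{f, h}, h→{h, i}, i→{g}; now {f, g, h, i}.
Read '1': f→∅, g→{f, h}, h→{h, i}, i→{g}; now {f, g, h, i}.
The final set {f, g, h, i} contains the accepting state g.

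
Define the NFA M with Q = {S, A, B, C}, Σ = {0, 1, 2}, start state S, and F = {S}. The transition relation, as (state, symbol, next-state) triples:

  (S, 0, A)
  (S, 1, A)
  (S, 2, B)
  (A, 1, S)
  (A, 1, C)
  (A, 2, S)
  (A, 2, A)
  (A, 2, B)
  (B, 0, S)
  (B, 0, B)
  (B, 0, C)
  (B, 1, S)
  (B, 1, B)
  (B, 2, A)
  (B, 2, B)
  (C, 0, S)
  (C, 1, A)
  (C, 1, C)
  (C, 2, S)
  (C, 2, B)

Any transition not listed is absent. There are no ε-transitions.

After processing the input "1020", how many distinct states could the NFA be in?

0

Start in {S}.
Read '1': S→{A}; now {A}.
Read '0': A→∅; now ∅.
The set is empty and remains empty for the remaining 2 symbols.
That set has 0 states.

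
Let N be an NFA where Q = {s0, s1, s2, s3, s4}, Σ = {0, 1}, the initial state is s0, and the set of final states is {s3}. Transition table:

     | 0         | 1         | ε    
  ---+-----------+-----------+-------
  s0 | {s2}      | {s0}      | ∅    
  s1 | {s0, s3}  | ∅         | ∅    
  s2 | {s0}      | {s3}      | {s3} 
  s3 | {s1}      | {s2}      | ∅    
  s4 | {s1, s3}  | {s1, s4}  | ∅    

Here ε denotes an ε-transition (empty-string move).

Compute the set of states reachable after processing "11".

{s0}

Start in {s0}.
Read '1': s0→{s0}; now {s0}.
Read '1': s0→{s0}; now {s0}.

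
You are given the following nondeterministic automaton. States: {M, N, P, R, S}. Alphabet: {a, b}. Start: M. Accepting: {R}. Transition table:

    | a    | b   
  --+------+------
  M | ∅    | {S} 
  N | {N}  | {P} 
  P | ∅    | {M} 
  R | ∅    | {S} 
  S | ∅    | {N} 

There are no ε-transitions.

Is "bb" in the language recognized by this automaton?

No

Start in {M}.
Read 'b': {M} → {S}.
Read 'b': {S} → {N}.
The final set {N} contains no accepting state.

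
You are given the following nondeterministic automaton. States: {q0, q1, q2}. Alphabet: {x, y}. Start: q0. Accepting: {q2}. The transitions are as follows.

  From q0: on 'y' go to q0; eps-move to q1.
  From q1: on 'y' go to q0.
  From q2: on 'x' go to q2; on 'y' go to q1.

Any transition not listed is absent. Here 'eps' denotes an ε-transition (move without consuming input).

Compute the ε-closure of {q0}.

{q0, q1}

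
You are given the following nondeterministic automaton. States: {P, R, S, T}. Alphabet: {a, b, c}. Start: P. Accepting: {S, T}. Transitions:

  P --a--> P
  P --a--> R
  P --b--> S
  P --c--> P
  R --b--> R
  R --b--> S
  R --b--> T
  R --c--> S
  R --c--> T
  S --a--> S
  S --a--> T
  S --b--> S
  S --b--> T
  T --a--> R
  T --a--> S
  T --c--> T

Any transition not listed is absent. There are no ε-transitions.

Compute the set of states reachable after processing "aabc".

{S, T}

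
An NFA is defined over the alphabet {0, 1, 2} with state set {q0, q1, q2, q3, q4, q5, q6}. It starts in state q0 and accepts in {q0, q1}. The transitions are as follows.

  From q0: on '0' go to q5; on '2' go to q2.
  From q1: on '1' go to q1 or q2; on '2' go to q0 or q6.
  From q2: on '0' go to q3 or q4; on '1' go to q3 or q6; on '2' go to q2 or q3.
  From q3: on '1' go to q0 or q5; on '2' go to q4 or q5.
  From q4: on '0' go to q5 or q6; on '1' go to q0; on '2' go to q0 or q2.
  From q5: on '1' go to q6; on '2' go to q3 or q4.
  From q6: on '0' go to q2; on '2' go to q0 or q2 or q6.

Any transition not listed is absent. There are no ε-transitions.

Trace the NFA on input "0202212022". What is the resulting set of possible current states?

Start in {q0}.
Read '0': q0→{q5}; now {q5}.
Read '2': q5→{q3, q4}; now {q3, q4}.
Read '0': q3→∅, q4→{q5, q6}; now {q5, q6}.
Read '2': q5→{q3, q4}, q6→{q0, q2, q6}; now {q0, q2, q3, q4, q6}.
Read '2': q0→{q2}, q2→{q2, q3}, q3→{q4, q5}, q4→{q0, q2}, q6→{q0, q2, q6}; now {q0, q2, q3, q4, q5, q6}.
Read '1': q0→∅, q2→{q3, q6}, q3→{q0, q5}, q4→{q0}, q5→{q6}, q6→∅; now {q0, q3, q5, q6}.
Read '2': q0→{q2}, q3→{q4, q5}, q5→{q3, q4}, q6→{q0, q2, q6}; now {q0, q2, q3, q4, q5, q6}.
Read '0': q0→{q5}, q2→{q3, q4}, q3→∅, q4→{q5, q6}, q5→∅, q6→{q2}; now {q2, q3, q4, q5, q6}.
Read '2': q2→{q2, q3}, q3→{q4, q5}, q4→{q0, q2}, q5→{q3, q4}, q6→{q0, q2, q6}; now {q0, q2, q3, q4, q5, q6}.
Read '2': q0→{q2}, q2→{q2, q3}, q3→{q4, q5}, q4→{q0, q2}, q5→{q3, q4}, q6→{q0, q2, q6}; now {q0, q2, q3, q4, q5, q6}.

{q0, q2, q3, q4, q5, q6}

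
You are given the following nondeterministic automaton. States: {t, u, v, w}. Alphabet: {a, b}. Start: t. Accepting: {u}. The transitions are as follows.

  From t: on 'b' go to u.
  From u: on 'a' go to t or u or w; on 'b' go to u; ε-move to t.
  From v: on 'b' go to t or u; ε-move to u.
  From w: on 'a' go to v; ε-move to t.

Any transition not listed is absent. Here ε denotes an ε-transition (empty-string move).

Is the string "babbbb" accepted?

Yes

Start in {t}.
Read 'b': t→{u}; union {u}; ε-closure = {t, u}.
Read 'a': t→∅, u→{t, u, w}; now {t, u, w}.
Read 'b': t→{u}, u→{u}, w→∅; union {u}; ε-closure = {t, u}.
Read 'b': t→{u}, u→{u}; union {u}; ε-closure = {t, u}.
Read 'b': t→{u}, u→{u}; union {u}; ε-closure = {t, u}.
Read 'b': t→{u}, u→{u}; union {u}; ε-closure = {t, u}.
The final set {t, u} contains the accepting state u.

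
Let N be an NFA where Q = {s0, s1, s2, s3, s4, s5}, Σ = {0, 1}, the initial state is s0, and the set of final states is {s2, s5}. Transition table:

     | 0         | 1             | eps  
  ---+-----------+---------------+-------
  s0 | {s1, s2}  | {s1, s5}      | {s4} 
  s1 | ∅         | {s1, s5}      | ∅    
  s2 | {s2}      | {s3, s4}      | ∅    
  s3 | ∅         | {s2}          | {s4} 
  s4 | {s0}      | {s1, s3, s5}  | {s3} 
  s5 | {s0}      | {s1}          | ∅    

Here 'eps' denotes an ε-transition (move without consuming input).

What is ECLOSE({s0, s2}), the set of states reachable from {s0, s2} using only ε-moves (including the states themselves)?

{s0, s2, s3, s4}

Begin with {s0, s2}.
ε-move s0 → s4; add s4.
ε-move s4 → s3; add s3.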